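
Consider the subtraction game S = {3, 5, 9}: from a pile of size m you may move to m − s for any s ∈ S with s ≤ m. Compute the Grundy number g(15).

1

Grundy values for subtraction set {3, 5, 9}:
k:     0  1  2  3  4  5  6  7  8  9 10 11 12 13 14 15
g(k):  0  0  0  1  1  1  2  2  0  3  3  1  0  2  0  1
So g(15) = 1.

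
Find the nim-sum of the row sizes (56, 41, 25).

8

Nim-sum: 56 ⊕ 41 ⊕ 25 = 8.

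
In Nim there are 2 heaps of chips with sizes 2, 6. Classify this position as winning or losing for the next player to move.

Winning position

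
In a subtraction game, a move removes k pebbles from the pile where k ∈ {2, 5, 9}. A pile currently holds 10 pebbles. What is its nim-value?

Build the Grundy sequence with g(k) = mex{g(k−s) : s ∈ {2, 5, 9}, s ≤ k}:
k:     0  1  2  3  4  5  6  7  8  9 10
g(k):  0  0  1  1  0  2  1  0  0  1  1
So g(10) = 1.

1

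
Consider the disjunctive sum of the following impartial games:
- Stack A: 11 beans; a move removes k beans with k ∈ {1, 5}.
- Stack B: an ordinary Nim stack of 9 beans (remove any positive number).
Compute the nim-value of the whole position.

8

Grundy values for stack A (subtraction set {1, 5}):
g(0) = mex{} = 0
g(1) = mex{0} = 1
g(2) = mex{1} = 0
g(3) = mex{0} = 1
g(4) = mex{1} = 0
g(5) = mex{0} = 1
g(6) = mex{1} = 0
g(7) = mex{0} = 1
g(8) = mex{1} = 0
g(9) = mex{0} = 1
g(10) = mex{1} = 0
g(11) = mex{0} = 1
So g(11) = 1.
Stack B is a plain Nim stack of size 9, so its Grundy value is 9.
By the Sprague-Grundy theorem, the Grundy value of a sum of independent games is the XOR of the component values.
Combined value = 1 ⊕ 9 = 8.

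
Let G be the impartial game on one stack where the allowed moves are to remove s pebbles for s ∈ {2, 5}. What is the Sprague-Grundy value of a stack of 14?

Compute g(0), g(1), … for moves {2, 5}:
g(0) = mex{} = 0
g(1) = mex{} = 0
g(2) = mex{0} = 1
g(3) = mex{0} = 1
g(4) = mex{1} = 0
g(5) = mex{0,1} = 2
g(6) = mex{0} = 1
g(7) = mex{1,2} = 0
g(8) = mex{1} = 0
g(9) = mex{0} = 1
g(10) = mex{0,2} = 1
g(11) = mex{1} = 0
g(12) = mex{0,1} = 2
g(13) = mex{0} = 1
g(14) = mex{1,2} = 0
So g(14) = 0.

0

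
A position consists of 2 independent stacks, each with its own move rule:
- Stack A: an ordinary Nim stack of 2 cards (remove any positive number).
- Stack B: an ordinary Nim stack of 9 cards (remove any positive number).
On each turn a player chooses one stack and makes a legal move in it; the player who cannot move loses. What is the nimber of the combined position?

Stack A is a plain Nim stack of size 2, so its Grundy value is 2.
Stack B is a plain Nim stack of size 9, so its Grundy value is 9.
The value of a disjunctive sum is the nim-sum of the parts.
Combined value = 2 XOR 9 = 11.

11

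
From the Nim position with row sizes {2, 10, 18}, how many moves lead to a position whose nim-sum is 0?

1

Nim-sum: 2 XOR 10 XOR 18 = 26.
The overall nim-sum is X = 26. A row of size p has a winning move iff p XOR X < p (reduce it to p XOR X).
  2: 2 XOR 26 = 24 ≥ 2 — no move.
  10: 10 XOR 26 = 16 ≥ 10 — no move.
  18: 18 XOR 26 = 8 < 18 — winning move (to 8).
That gives 1 winning move.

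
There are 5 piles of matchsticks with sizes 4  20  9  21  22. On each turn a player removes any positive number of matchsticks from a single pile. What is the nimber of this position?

26

Compute the nim-sum pairwise:
4 XOR 20 = 16
16 XOR 9 = 25
25 XOR 21 = 12
12 XOR 22 = 26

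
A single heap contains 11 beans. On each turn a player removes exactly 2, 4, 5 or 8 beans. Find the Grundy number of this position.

Compute g(0), g(1), … for moves {2, 4, 5, 8}:
k:     0  1  2  3  4  5  6  7  8  9 10 11
g(k):  0  0  1  1  2  2  3  0  4  1  0  2
So g(11) = 2.

2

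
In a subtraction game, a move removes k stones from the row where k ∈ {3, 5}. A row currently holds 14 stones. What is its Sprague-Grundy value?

Build the Grundy sequence with g(k) = mex{g(k−s) : s ∈ {3, 5}, s ≤ k}:
k:     0  1  2  3  4  5  6  7  8  9 10 11 12 13 14
g(k):  0  0  0  1  1  1  2  2  0  0  0  1  1  1  2
So g(14) = 2.

2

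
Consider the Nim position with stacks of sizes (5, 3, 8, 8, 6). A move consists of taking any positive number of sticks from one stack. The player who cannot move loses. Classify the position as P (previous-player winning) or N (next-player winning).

P-position

Nim-sum: 5 XOR 3 XOR 8 XOR 8 XOR 6 = 0.
The nim-sum is 0, so this is a P-position: the player to move is in a losing position under optimal play.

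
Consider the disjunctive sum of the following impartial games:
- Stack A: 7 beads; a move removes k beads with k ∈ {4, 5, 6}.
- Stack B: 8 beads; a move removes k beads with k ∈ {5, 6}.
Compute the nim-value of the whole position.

0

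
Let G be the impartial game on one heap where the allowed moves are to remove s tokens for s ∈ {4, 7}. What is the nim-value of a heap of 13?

0

Build the Grundy sequence with g(k) = mex{g(k−s) : s ∈ {4, 7}, s ≤ k}:
g(0) = mex{} = 0
g(1) = mex{} = 0
g(2) = mex{} = 0
g(3) = mex{} = 0
g(4) = mex{0} = 1
g(5) = mex{0} = 1
g(6) = mex{0} = 1
g(7) = mex{0} = 1
g(8) = mex{0,1} = 2
g(9) = mex{0,1} = 2
g(10) = mex{0,1} = 2
g(11) = mex{1} = 0
g(12) = mex{1,2} = 0
g(13) = mex{1,2} = 0
So g(13) = 0.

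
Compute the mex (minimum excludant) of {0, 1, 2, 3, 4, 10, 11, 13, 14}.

The values 0, 1, 2, 3, 4 are all present; 5 is the first non-negative integer missing from the set.

5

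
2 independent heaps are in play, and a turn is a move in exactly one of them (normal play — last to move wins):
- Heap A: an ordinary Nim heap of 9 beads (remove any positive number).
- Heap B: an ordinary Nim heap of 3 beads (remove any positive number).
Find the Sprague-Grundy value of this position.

10

Heap A is a plain Nim heap of size 9, so its Grundy value is 9.
Heap B is a plain Nim heap of size 3, so its Grundy value is 3.
By the Sprague-Grundy theorem, the Grundy value of a sum of independent games is the XOR of the component values.
Combined value = 9 XOR 3 = 10.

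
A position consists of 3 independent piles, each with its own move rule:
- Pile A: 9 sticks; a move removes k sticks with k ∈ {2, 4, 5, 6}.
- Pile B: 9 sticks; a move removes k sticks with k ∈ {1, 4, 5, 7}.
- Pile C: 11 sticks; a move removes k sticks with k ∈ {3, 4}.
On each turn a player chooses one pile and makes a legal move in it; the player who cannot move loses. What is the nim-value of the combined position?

For pile A, compute g(0), g(1), … with moves {2, 4, 5, 6}:
g(0) = mex{} = 0
g(1) = mex{} = 0
g(2) = mex{0} = 1
g(3) = mex{0} = 1
g(4) = mex{0,1} = 2
g(5) = mex{0,1} = 2
g(6) = mex{0,1,2} = 3
g(7) = mex{0,1,2} = 3
g(8) = mex{1,2,3} = 0
g(9) = mex{1,2,3} = 0
So g(9) = 0.
For pile B, compute g(0), g(1), … with moves {1, 4, 5, 7}:
g(0) = mex{} = 0
g(1) = mex{0} = 1
g(2) = mex{1} = 0
g(3) = mex{0} = 1
g(4) = mex{0,1} = 2
g(5) = mex{0,1,2} = 3
g(6) = mex{0,1,3} = 2
g(7) = mex{0,1,2} = 3
g(8) = mex{1,2,3} = 0
g(9) = mex{0,2,3} = 1
So g(9) = 1.
Build the Grundy sequence for pile C with g(k) = mex{g(k−s) : s ∈ {3, 4}, s ≤ k}:
k:     0  1  2  3  4  5  6  7  8  9 10 11
g(k):  0  0  0  1  1  1  2  0  0  0  1  1
So g(11) = 1.
By the Sprague-Grundy theorem, the Grundy value of a sum of independent games is the XOR of the component values.
Combined value = 0 XOR 1 XOR 1 = 0.

0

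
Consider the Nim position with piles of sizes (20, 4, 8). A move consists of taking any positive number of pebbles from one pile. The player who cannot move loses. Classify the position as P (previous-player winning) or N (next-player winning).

Nim-sum: 20 ^ 4 ^ 8 = 24.
The nim-sum is 24 ≠ 0, so this is an N-position: the player to move can win.

N-position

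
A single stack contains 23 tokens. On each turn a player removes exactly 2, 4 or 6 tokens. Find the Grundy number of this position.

3

Compute g(0), g(1), … for moves {2, 4, 6}:
k:     0  1  2  3  4  5  6  7  8  9 10 11 12 13 14 15 16 17 18 19 20 21 22 23
g(k):  0  0  1  1  2  2  3  3  0  0  1  1  2  2  3  3  0  0  1  1  2  2  3  3
So g(23) = 3.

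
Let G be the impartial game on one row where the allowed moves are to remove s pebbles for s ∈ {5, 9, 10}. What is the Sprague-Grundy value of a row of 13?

Grundy values for subtraction set {5, 9, 10}:
k:     0  1  2  3  4  5  6  7  8  9 10 11 12 13
g(k):  0  0  0  0  0  1  1  1  1  1  2  2  2  2
So g(13) = 2.

2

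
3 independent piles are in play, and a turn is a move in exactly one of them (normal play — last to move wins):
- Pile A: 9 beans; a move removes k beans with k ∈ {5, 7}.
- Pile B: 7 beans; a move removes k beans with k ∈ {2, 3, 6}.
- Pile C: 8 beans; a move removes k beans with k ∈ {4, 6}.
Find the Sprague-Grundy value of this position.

2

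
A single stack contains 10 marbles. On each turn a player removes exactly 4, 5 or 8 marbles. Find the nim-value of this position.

2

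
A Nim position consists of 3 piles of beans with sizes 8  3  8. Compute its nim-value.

3

In binary:
  1000  (8)
  0011  (3)
  1000  (8)
  ----
  0011  (3)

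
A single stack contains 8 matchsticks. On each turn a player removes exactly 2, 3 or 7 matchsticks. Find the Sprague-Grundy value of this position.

1

Compute g(0), g(1), … for moves {2, 3, 7}:
k:     0  1  2  3  4  5  6  7  8
g(k):  0  0  1  1  2  0  0  1  1
So g(8) = 1.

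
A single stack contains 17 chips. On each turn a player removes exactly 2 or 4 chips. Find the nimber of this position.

2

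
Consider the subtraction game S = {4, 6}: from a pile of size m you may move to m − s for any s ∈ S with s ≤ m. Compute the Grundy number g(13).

0

Build the Grundy sequence with g(k) = mex{g(k−s) : s ∈ {4, 6}, s ≤ k}:
k:     0  1  2  3  4  5  6  7  8  9 10 11 12 13
g(k):  0  0  0  0  1  1  1  1  2  2  0  0  0  0
So g(13) = 0.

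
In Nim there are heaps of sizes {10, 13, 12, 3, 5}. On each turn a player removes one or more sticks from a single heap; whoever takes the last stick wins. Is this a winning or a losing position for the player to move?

Compute the nim-sum pairwise:
10 XOR 13 = 7
7 XOR 12 = 11
11 XOR 3 = 8
8 XOR 5 = 13
The nim-sum is 13 ≠ 0, so this is an N-position: the player to move can win.

Winning position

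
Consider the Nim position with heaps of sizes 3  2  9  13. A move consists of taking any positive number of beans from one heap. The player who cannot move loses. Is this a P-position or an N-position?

Nim-sum: 3 XOR 2 XOR 9 XOR 13 = 5.
The nim-sum is 5 ≠ 0, so this is an N-position: the player to move can win.

N-position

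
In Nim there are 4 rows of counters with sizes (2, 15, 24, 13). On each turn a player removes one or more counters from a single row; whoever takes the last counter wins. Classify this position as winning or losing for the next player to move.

Write each in binary and XOR column by column:
  00010  (2)
  01111  (15)
  11000  (24)
  01101  (13)
  -----
  11000  (24)
The nim-sum is 24 ≠ 0, so this is an N-position: the player to move can win.

Winning position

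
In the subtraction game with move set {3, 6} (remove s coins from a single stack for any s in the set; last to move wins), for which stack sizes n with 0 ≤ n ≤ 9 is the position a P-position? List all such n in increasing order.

Grundy values for subtraction set {3, 6}:
g(0) = mex{} = 0
g(1) = mex{} = 0
g(2) = mex{} = 0
g(3) = mex{0} = 1
g(4) = mex{0} = 1
g(5) = mex{0} = 1
g(6) = mex{0,1} = 2
g(7) = mex{0,1} = 2
g(8) = mex{0,1} = 2
g(9) = mex{1,2} = 0
The P-positions (g = 0) in 0..9 are 0, 1, 2, 9.

0, 1, 2, 9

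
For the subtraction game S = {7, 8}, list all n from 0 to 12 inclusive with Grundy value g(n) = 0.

0, 1, 2, 3, 4, 5, 6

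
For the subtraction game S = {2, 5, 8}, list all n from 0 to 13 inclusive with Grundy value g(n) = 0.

0, 1, 4, 7, 10, 11

Build the Grundy sequence with g(k) = mex{g(k−s) : s ∈ {2, 5, 8}, s ≤ k}:
k:     0  1  2  3  4  5  6  7  8  9 10 11 12 13
g(k):  0  0  1  1  0  2  1  0  2  1  0  0  1  1
The P-positions (g = 0) in 0..13 are 0, 1, 4, 7, 10, 11.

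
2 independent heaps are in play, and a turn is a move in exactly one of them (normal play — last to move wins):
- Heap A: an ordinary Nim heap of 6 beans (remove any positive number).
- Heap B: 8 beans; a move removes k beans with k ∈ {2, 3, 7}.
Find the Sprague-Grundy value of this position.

7

Heap A is a plain Nim heap of size 6, so its Grundy value is 6.
Grundy values for heap B (subtraction set {2, 3, 7}):
k:     0  1  2  3  4  5  6  7  8
g(k):  0  0  1  1  2  0  0  1  1
So g(8) = 1.
By the Sprague-Grundy theorem, the Grundy value of a sum of independent games is the XOR of the component values.
Combined value = 6 XOR 1 = 7.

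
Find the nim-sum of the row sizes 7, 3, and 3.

Nim-sum: 7 ^ 3 ^ 3 = 7.

7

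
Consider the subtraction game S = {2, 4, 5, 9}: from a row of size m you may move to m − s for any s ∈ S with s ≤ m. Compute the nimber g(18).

Compute g(0), g(1), … for moves {2, 4, 5, 9}:
k:     0  1  2  3  4  5  6  7  8  9 10 11 12 13 14 15 16 17 18
g(k):  0  0  1  1  2  2  3  0  0  1  1  2  2  3  0  0  1  1  2
So g(18) = 2.

2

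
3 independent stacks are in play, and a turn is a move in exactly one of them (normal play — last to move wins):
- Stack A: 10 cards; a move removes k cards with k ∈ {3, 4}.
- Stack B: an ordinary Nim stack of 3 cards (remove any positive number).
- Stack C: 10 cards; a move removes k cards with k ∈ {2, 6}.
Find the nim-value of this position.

Build the Grundy sequence for stack A with g(k) = mex{g(k−s) : s ∈ {3, 4}, s ≤ k}:
g(0) = mex{} = 0
g(1) = mex{} = 0
g(2) = mex{} = 0
g(3) = mex{0} = 1
g(4) = mex{0} = 1
g(5) = mex{0} = 1
g(6) = mex{0,1} = 2
g(7) = mex{1} = 0
g(8) = mex{1} = 0
g(9) = mex{1,2} = 0
g(10) = mex{0,2} = 1
So g(10) = 1.
Stack B is a plain Nim stack of size 3, so its Grundy value is 3.
Build the Grundy sequence for stack C with g(k) = mex{g(k−s) : s ∈ {2, 6}, s ≤ k}:
g(0) = mex{} = 0
g(1) = mex{} = 0
g(2) = mex{0} = 1
g(3) = mex{0} = 1
g(4) = mex{1} = 0
g(5) = mex{1} = 0
g(6) = mex{0} = 1
g(7) = mex{0} = 1
g(8) = mex{1} = 0
g(9) = mex{1} = 0
g(10) = mex{0} = 1
So g(10) = 1.
The value of a disjunctive sum is the nim-sum of the parts.
Combined value = 1 ⊕ 3 ⊕ 1 = 3.

3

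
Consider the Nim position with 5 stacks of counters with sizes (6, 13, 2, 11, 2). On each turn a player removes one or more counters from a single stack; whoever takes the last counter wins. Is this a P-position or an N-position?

P-position

Compute the nim-sum pairwise:
6 XOR 13 = 11
11 XOR 2 = 9
9 XOR 11 = 2
2 XOR 2 = 0
The nim-sum is 0, so this is a P-position: the player to move is in a losing position under optimal play.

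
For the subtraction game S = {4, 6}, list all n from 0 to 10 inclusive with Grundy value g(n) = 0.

0, 1, 2, 3, 10

Build the Grundy sequence with g(k) = mex{g(k−s) : s ∈ {4, 6}, s ≤ k}:
g(0) = mex{} = 0
g(1) = mex{} = 0
g(2) = mex{} = 0
g(3) = mex{} = 0
g(4) = mex{0} = 1
g(5) = mex{0} = 1
g(6) = mex{0} = 1
g(7) = mex{0} = 1
g(8) = mex{0,1} = 2
g(9) = mex{0,1} = 2
g(10) = mex{1} = 0
The P-positions (g = 0) in 0..10 are 0, 1, 2, 3, 10.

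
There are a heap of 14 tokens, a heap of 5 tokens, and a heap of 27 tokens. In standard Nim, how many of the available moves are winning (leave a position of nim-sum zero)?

Nim-sum: 14 ⊕ 5 ⊕ 27 = 16.
The overall nim-sum is X = 16. A heap of size p has a winning move iff p XOR X < p (reduce it to p XOR X).
  14: 14 XOR 16 = 30 ≥ 14 — no move.
  5: 5 XOR 16 = 21 ≥ 5 — no move.
  27: 27 XOR 16 = 11 < 27 — winning move (to 11).
That gives 1 winning move.

1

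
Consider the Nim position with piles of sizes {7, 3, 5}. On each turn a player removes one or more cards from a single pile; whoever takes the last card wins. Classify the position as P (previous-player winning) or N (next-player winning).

In binary:
  111  (7)
  011  (3)
  101  (5)
  ---
  001  (1)
The nim-sum is 1 ≠ 0, so this is an N-position: the player to move can win.

N-position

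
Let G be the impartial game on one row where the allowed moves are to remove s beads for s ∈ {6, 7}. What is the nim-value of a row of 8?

1

Compute g(0), g(1), … for moves {6, 7}:
g(0) = mex{} = 0
g(1) = mex{} = 0
g(2) = mex{} = 0
g(3) = mex{} = 0
g(4) = mex{} = 0
g(5) = mex{} = 0
g(6) = mex{0} = 1
g(7) = mex{0} = 1
g(8) = mex{0} = 1
So g(8) = 1.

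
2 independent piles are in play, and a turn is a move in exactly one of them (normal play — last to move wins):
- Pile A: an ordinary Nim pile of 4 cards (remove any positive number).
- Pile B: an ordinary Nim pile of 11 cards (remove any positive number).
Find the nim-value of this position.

15

Pile A is a plain Nim pile of size 4, so its Grundy value is 4.
Pile B is a plain Nim pile of size 11, so its Grundy value is 11.
The value of a disjunctive sum is the nim-sum of the parts.
Combined value = 4 XOR 11 = 15.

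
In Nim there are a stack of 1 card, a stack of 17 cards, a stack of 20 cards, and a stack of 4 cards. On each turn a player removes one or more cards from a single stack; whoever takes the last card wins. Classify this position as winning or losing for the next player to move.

Losing position

Compute the nim-sum pairwise:
1 ⊕ 17 = 16
16 ⊕ 20 = 4
4 ⊕ 4 = 0
The nim-sum is 0, so this is a P-position: the player to move is in a losing position under optimal play.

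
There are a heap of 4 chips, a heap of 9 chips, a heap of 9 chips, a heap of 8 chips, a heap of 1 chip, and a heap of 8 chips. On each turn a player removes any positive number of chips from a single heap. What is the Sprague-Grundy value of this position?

5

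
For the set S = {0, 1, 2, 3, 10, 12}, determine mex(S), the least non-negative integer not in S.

4

The values 0, 1, 2, 3 are all present; 4 is the first non-negative integer missing from the set.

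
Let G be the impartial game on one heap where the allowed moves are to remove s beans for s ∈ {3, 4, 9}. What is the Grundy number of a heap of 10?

1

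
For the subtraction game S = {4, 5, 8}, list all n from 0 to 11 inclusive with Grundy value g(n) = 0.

Grundy values for subtraction set {4, 5, 8}:
k:     0  1  2  3  4  5  6  7  8  9 10 11
g(k):  0  0  0  0  1  1  1  1  2  2  2  2
The P-positions (g = 0) in 0..11 are 0, 1, 2, 3.

0, 1, 2, 3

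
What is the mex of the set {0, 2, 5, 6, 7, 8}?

1

0 is in the set but 1 is not, so the mex is 1.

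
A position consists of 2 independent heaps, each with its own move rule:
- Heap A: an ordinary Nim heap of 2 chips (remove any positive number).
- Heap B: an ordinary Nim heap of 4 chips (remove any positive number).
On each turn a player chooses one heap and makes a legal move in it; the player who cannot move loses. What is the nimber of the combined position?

6

Heap A is a plain Nim heap of size 2, so its Grundy value is 2.
Heap B is a plain Nim heap of size 4, so its Grundy value is 4.
By the Sprague-Grundy theorem, the Grundy value of a sum of independent games is the XOR of the component values.
Combined value = 2 XOR 4 = 6.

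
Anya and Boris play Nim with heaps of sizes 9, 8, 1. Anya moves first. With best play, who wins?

Boris wins

Compute the nim-sum pairwise:
9 XOR 8 = 1
1 XOR 1 = 0
The nim-sum is 0, so this is a P-position: the player to move is in a losing position under optimal play; Anya is about to move from it and so loses — Boris wins.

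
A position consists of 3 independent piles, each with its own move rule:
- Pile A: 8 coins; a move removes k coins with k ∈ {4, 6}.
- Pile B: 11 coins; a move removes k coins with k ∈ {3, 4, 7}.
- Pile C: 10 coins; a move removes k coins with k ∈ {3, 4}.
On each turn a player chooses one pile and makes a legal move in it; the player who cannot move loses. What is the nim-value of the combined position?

3

Grundy values for pile A (subtraction set {4, 6}):
g(0) = mex{} = 0
g(1) = mex{} = 0
g(2) = mex{} = 0
g(3) = mex{} = 0
g(4) = mex{0} = 1
g(5) = mex{0} = 1
g(6) = mex{0} = 1
g(7) = mex{0} = 1
g(8) = mex{0,1} = 2
So g(8) = 2.
For pile B, compute g(0), g(1), … with moves {3, 4, 7}:
k:     0  1  2  3  4  5  6  7  8  9 10 11
g(k):  0  0  0  1  1  1  2  2  2  3  0  0
So g(11) = 0.
Grundy values for pile C (subtraction set {3, 4}):
g(0) = mex{} = 0
g(1) = mex{} = 0
g(2) = mex{} = 0
g(3) = mex{0} = 1
g(4) = mex{0} = 1
g(5) = mex{0} = 1
g(6) = mex{0,1} = 2
g(7) = mex{1} = 0
g(8) = mex{1} = 0
g(9) = mex{1,2} = 0
g(10) = mex{0,2} = 1
So g(10) = 1.
By the Sprague-Grundy theorem, the Grundy value of a sum of independent games is the XOR of the component values.
Combined value = 2 ⊕ 0 ⊕ 1 = 3.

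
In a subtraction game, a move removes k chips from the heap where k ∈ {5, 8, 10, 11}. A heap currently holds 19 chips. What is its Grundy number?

Build the Grundy sequence with g(k) = mex{g(k−s) : s ∈ {5, 8, 10, 11}, s ≤ k}:
k:     0  1  2  3  4  5  6  7  8  9 10 11 12 13 14 15 16 17 18 19
g(k):  0  0  0  0  0  1  1  1  1  1  2  2  2  2  2  3  0  0  0  0
So g(19) = 0.

0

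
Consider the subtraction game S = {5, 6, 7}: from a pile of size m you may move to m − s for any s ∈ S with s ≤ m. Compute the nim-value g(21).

1

Grundy values for subtraction set {5, 6, 7}:
k:     0  1  2  3  4  5  6  7  8  9 10 11 12 13 14 15 16 17 18 19 20 21
g(k):  0  0  0  0  0  1  1  1  1  1  2  2  0  0  0  0  0  1  1  1  1  1
So g(21) = 1.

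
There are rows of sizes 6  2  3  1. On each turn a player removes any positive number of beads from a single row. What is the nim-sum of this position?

Write each in binary and XOR column by column:
  110  (6)
  010  (2)
  011  (3)
  001  (1)
  ---
  110  (6)

6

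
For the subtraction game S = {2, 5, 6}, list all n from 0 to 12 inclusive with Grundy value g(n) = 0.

Build the Grundy sequence with g(k) = mex{g(k−s) : s ∈ {2, 5, 6}, s ≤ k}:
k:     0  1  2  3  4  5  6  7  8  9 10 11 12
g(k):  0  0  1  1  0  2  1  3  0  2  1  0  0
The P-positions (g = 0) in 0..12 are 0, 1, 4, 8, 11, 12.

0, 1, 4, 8, 11, 12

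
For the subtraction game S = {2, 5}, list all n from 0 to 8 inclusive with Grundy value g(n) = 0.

Compute g(0), g(1), … for moves {2, 5}:
g(0) = mex{} = 0
g(1) = mex{} = 0
g(2) = mex{0} = 1
g(3) = mex{0} = 1
g(4) = mex{1} = 0
g(5) = mex{0,1} = 2
g(6) = mex{0} = 1
g(7) = mex{1,2} = 0
g(8) = mex{1} = 0
The P-positions (g = 0) in 0..8 are 0, 1, 4, 7, 8.

0, 1, 4, 7, 8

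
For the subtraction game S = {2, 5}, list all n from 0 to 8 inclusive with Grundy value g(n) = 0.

0, 1, 4, 7, 8

Build the Grundy sequence with g(k) = mex{g(k−s) : s ∈ {2, 5}, s ≤ k}:
g(0) = mex{} = 0
g(1) = mex{} = 0
g(2) = mex{0} = 1
g(3) = mex{0} = 1
g(4) = mex{1} = 0
g(5) = mex{0,1} = 2
g(6) = mex{0} = 1
g(7) = mex{1,2} = 0
g(8) = mex{1} = 0
The P-positions (g = 0) in 0..8 are 0, 1, 4, 7, 8.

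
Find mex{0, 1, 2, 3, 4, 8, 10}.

The values 0, 1, 2, 3, 4 are all present; 5 is the first non-negative integer missing from the set.

5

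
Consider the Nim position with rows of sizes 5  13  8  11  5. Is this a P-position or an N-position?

N-position

Write each in binary and XOR column by column:
  0101  (5)
  1101  (13)
  1000  (8)
  1011  (11)
  0101  (5)
  ----
  1110  (14)
The nim-sum is 14 ≠ 0, so this is an N-position: the player to move can win.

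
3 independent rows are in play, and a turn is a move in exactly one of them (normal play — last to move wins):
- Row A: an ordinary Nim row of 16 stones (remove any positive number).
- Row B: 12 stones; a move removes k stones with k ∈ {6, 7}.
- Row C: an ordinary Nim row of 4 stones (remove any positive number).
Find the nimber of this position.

Row A is a plain Nim row of size 16, so its Grundy value is 16.
For row B, compute g(0), g(1), … with moves {6, 7}:
g(0) = mex{} = 0
g(1) = mex{} = 0
g(2) = mex{} = 0
g(3) = mex{} = 0
g(4) = mex{} = 0
g(5) = mex{} = 0
g(6) = mex{0} = 1
g(7) = mex{0} = 1
g(8) = mex{0} = 1
g(9) = mex{0} = 1
g(10) = mex{0} = 1
g(11) = mex{0} = 1
g(12) = mex{0,1} = 2
So g(12) = 2.
Row C is a plain Nim row of size 4, so its Grundy value is 4.
The value of a disjunctive sum is the nim-sum of the parts.
Combined value = 16 XOR 2 XOR 4 = 22.

22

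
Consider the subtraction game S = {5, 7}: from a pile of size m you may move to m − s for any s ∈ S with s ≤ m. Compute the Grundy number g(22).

2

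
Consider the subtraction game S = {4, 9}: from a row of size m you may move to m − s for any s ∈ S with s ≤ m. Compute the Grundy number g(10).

2

Compute g(0), g(1), … for moves {4, 9}:
k:     0  1  2  3  4  5  6  7  8  9 10
g(k):  0  0  0  0  1  1  1  1  0  2  2
So g(10) = 2.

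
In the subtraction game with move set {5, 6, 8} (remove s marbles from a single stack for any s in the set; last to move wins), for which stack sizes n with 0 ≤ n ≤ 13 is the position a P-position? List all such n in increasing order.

0, 1, 2, 3, 4, 13

Grundy values for subtraction set {5, 6, 8}:
k:     0  1  2  3  4  5  6  7  8  9 10 11 12 13
g(k):  0  0  0  0  0  1  1  1  1  1  2  2  2  0
The P-positions (g = 0) in 0..13 are 0, 1, 2, 3, 4, 13.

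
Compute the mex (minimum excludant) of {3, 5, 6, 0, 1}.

2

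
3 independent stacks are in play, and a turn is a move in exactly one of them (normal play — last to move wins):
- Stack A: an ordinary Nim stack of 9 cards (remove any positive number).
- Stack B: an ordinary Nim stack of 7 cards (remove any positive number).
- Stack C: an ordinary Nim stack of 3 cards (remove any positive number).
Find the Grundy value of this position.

Stack A is a plain Nim stack of size 9, so its Grundy value is 9.
Stack B is a plain Nim stack of size 7, so its Grundy value is 7.
Stack C is a plain Nim stack of size 3, so its Grundy value is 3.
By the Sprague-Grundy theorem, the Grundy value of a sum of independent games is the XOR of the component values.
Combined value = 9 XOR 7 XOR 3 = 13.

13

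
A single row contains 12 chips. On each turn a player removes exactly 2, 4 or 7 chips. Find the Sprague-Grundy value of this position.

0

Build the Grundy sequence with g(k) = mex{g(k−s) : s ∈ {2, 4, 7}, s ≤ k}:
k:     0  1  2  3  4  5  6  7  8  9 10 11 12
g(k):  0  0  1  1  2  2  0  3  1  0  2  1  0
So g(12) = 0.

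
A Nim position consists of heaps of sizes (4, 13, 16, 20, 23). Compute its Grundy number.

Compute the nim-sum pairwise:
4 ⊕ 13 = 9
9 ⊕ 16 = 25
25 ⊕ 20 = 13
13 ⊕ 23 = 26

26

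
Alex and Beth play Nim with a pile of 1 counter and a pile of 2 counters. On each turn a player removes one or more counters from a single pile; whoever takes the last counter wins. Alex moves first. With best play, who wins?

Compute the nim-sum pairwise:
1 ^ 2 = 3
The nim-sum is 3 ≠ 0, so this is an N-position: the player to move can win; Alex has a winning move.

Alex wins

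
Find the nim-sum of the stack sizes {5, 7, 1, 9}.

10

Nim-sum: 5 ⊕ 7 ⊕ 1 ⊕ 9 = 10.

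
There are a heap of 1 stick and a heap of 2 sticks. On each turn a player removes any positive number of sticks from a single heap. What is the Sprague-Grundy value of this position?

Nim-sum: 1 ^ 2 = 3.

3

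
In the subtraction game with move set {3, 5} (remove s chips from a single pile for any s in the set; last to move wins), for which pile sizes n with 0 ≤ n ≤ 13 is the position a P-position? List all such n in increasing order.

0, 1, 2, 8, 9, 10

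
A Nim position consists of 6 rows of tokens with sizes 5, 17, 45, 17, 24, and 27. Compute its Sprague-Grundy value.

Nim-sum: 5 ⊕ 17 ⊕ 45 ⊕ 17 ⊕ 24 ⊕ 27 = 43.

43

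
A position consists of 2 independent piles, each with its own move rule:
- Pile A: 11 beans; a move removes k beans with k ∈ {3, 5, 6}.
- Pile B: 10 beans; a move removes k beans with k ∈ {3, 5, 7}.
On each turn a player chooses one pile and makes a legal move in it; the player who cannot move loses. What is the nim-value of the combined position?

Grundy values for pile A (subtraction set {3, 5, 6}):
k:     0  1  2  3  4  5  6  7  8  9 10 11
g(k):  0  0  0  1  1  1  2  2  2  0  0  0
So g(11) = 0.
Build the Grundy sequence for pile B with g(k) = mex{g(k−s) : s ∈ {3, 5, 7}, s ≤ k}:
g(0) = mex{} = 0
g(1) = mex{} = 0
g(2) = mex{} = 0
g(3) = mex{0} = 1
g(4) = mex{0} = 1
g(5) = mex{0} = 1
g(6) = mex{0,1} = 2
g(7) = mex{0,1} = 2
g(8) = mex{0,1} = 2
g(9) = mex{0,1,2} = 3
g(10) = mex{1,2} = 0
So g(10) = 0.
By the Sprague-Grundy theorem, the Grundy value of a sum of independent games is the XOR of the component values.
Combined value = 0 XOR 0 = 0.

0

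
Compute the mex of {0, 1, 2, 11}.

3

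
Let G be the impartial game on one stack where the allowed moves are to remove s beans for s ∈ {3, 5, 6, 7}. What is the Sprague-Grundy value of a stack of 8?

Grundy values for subtraction set {3, 5, 6, 7}:
g(0) = mex{} = 0
g(1) = mex{} = 0
g(2) = mex{} = 0
g(3) = mex{0} = 1
g(4) = mex{0} = 1
g(5) = mex{0} = 1
g(6) = mex{0,1} = 2
g(7) = mex{0,1} = 2
g(8) = mex{0,1} = 2
So g(8) = 2.

2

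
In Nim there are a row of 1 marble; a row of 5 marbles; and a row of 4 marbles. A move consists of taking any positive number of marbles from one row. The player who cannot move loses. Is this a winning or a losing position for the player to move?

Bitwise XOR of the heap sizes:
  001  (1)
  101  (5)
  100  (4)
  ---
  000  (0)
The nim-sum is 0, so this is a P-position: the player to move is in a losing position under optimal play.

Losing position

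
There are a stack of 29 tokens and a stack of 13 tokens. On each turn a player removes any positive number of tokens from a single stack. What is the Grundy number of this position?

Nim-sum: 29 ⊕ 13 = 16.

16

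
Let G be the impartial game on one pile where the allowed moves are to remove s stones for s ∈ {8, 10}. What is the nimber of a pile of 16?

Compute g(0), g(1), … for moves {8, 10}:
k:     0  1  2  3  4  5  6  7  8  9 10 11 12 13 14 15 16
g(k):  0  0  0  0  0  0  0  0  1  1  1  1  1  1  1  1  2
So g(16) = 2.

2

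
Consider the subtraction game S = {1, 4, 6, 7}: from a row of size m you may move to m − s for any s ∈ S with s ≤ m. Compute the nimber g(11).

1

Compute g(0), g(1), … for moves {1, 4, 6, 7}:
g(0) = mex{} = 0
g(1) = mex{0} = 1
g(2) = mex{1} = 0
g(3) = mex{0} = 1
g(4) = mex{0,1} = 2
g(5) = mex{1,2} = 0
g(6) = mex{0} = 1
g(7) = mex{0,1} = 2
g(8) = mex{0,1,2} = 3
g(9) = mex{0,1,3} = 2
g(10) = mex{1,2} = 0
g(11) = mex{0,2} = 1
So g(11) = 1.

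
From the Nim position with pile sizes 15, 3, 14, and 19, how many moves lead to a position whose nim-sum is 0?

1

Nim-sum: 15 XOR 3 XOR 14 XOR 19 = 17.
The overall nim-sum is X = 17. A pile of size p has a winning move iff p XOR X < p (reduce it to p XOR X).
  15: 15 XOR 17 = 30 ≥ 15 — no move.
  3: 3 XOR 17 = 18 ≥ 3 — no move.
  14: 14 XOR 17 = 31 ≥ 14 — no move.
  19: 19 XOR 17 = 2 < 19 — winning move (to 2).
That gives 1 winning move.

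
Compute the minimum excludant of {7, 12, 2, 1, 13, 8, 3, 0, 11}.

The values 0, 1, 2, 3 are all present; 4 is the first non-negative integer missing from the set.

4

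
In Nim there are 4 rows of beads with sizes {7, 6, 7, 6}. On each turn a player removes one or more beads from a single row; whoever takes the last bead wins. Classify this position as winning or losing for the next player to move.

Nim-sum: 7 ^ 6 ^ 7 ^ 6 = 0.
The nim-sum is 0, so this is a P-position: the player to move is in a losing position under optimal play.

Losing position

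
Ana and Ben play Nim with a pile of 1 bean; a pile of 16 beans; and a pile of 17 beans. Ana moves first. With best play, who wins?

In binary:
  00001  (1)
  10000  (16)
  10001  (17)
  -----
  00000  (0)
The nim-sum is 0, so this is a P-position: the player to move is in a losing position under optimal play; Ana is about to move from it and so loses — Ben wins.

Ben wins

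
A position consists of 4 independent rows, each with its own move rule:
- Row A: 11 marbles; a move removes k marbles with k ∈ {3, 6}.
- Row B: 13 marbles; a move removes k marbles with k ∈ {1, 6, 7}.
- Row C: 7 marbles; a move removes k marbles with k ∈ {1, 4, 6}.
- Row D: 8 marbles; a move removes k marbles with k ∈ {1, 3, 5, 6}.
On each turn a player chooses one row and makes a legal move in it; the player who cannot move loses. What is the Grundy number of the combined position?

3

Build the Grundy sequence for row A with g(k) = mex{g(k−s) : s ∈ {3, 6}, s ≤ k}:
g(0) = mex{} = 0
g(1) = mex{} = 0
g(2) = mex{} = 0
g(3) = mex{0} = 1
g(4) = mex{0} = 1
g(5) = mex{0} = 1
g(6) = mex{0,1} = 2
g(7) = mex{0,1} = 2
g(8) = mex{0,1} = 2
g(9) = mex{1,2} = 0
g(10) = mex{1,2} = 0
g(11) = mex{1,2} = 0
So g(11) = 0.
Grundy values for row B (subtraction set {1, 6, 7}):
g(0) = mex{} = 0
g(1) = mex{0} = 1
g(2) = mex{1} = 0
g(3) = mex{0} = 1
g(4) = mex{1} = 0
g(5) = mex{0} = 1
g(6) = mex{0,1} = 2
g(7) = mex{0,1,2} = 3
g(8) = mex{0,1,3} = 2
g(9) = mex{0,1,2} = 3
g(10) = mex{0,1,3} = 2
g(11) = mex{0,1,2} = 3
g(12) = mex{1,2,3} = 0
g(13) = mex{0,2,3} = 1
So g(13) = 1.
For row C, compute g(0), g(1), … with moves {1, 4, 6}:
k:     0  1  2  3  4  5  6  7
g(k):  0  1  0  1  2  0  1  0
So g(7) = 0.
Grundy values for row D (subtraction set {1, 3, 5, 6}):
k:     0  1  2  3  4  5  6  7  8
g(k):  0  1  0  1  0  1  2  3  2
So g(8) = 2.
By the Sprague-Grundy theorem, the Grundy value of a sum of independent games is the XOR of the component values.
Combined value = 0 XOR 1 XOR 0 XOR 2 = 3.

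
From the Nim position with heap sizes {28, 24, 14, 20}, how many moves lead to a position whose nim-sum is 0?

Compute the nim-sum pairwise:
28 ⊕ 24 = 4
4 ⊕ 14 = 10
10 ⊕ 20 = 30
The overall nim-sum is X = 30. A heap of size p has a winning move iff p XOR X < p (reduce it to p XOR X).
  28: 28 XOR 30 = 2 < 28 — winning move (to 2).
  24: 24 XOR 30 = 6 < 24 — winning move (to 6).
  14: 14 XOR 30 = 16 ≥ 14 — no move.
  20: 20 XOR 30 = 10 < 20 — winning move (to 10).
That gives 3 winning moves.

3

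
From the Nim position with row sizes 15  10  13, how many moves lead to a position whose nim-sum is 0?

3

Compute the nim-sum pairwise:
15 ^ 10 = 5
5 ^ 13 = 8
The overall nim-sum is X = 8. A row of size p has a winning move iff p XOR X < p (reduce it to p XOR X).
  15: 15 XOR 8 = 7 < 15 — winning move (to 7).
  10: 10 XOR 8 = 2 < 10 — winning move (to 2).
  13: 13 XOR 8 = 5 < 13 — winning move (to 5).
That gives 3 winning moves.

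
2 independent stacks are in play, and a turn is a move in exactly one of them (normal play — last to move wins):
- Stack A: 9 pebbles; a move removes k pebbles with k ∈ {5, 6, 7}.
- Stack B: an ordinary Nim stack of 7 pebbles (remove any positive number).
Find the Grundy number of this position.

6

Grundy values for stack A (subtraction set {5, 6, 7}):
g(0) = mex{} = 0
g(1) = mex{} = 0
g(2) = mex{} = 0
g(3) = mex{} = 0
g(4) = mex{} = 0
g(5) = mex{0} = 1
g(6) = mex{0} = 1
g(7) = mex{0} = 1
g(8) = mex{0} = 1
g(9) = mex{0} = 1
So g(9) = 1.
Stack B is a plain Nim stack of size 7, so its Grundy value is 7.
By the Sprague-Grundy theorem, the Grundy value of a sum of independent games is the XOR of the component values.
Combined value = 1 XOR 7 = 6.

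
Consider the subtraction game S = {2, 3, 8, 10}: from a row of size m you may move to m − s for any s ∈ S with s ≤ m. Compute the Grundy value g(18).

0

Grundy values for subtraction set {2, 3, 8, 10}:
k:     0  1  2  3  4  5  6  7  8  9 10 11 12 13 14 15 16 17 18
g(k):  0  0  1  1  2  0  0  1  1  2  2  3  0  4  1  2  2  0  0
So g(18) = 0.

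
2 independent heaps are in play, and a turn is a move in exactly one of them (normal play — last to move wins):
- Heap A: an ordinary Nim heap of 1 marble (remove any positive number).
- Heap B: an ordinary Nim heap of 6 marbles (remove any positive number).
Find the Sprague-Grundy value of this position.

Heap A is a plain Nim heap of size 1, so its Grundy value is 1.
Heap B is a plain Nim heap of size 6, so its Grundy value is 6.
The value of a disjunctive sum is the nim-sum of the parts.
Combined value = 1 ⊕ 6 = 7.

7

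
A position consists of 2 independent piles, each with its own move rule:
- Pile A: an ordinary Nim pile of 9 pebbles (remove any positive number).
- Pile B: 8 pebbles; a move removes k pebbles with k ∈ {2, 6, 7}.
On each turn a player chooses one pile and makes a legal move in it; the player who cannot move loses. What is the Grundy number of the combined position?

11

Pile A is a plain Nim pile of size 9, so its Grundy value is 9.
For pile B, compute g(0), g(1), … with moves {2, 6, 7}:
k:     0  1  2  3  4  5  6  7  8
g(k):  0  0  1  1  0  0  1  1  2
So g(8) = 2.
The value of a disjunctive sum is the nim-sum of the parts.
Combined value = 9 ⊕ 2 = 11.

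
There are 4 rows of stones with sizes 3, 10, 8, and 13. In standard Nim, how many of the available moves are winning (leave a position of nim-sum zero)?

Nim-sum: 3 XOR 10 XOR 8 XOR 13 = 12.
The overall nim-sum is X = 12. A row of size p has a winning move iff p XOR X < p (reduce it to p XOR X).
  3: 3 XOR 12 = 15 ≥ 3 — no move.
  10: 10 XOR 12 = 6 < 10 — winning move (to 6).
  8: 8 XOR 12 = 4 < 8 — winning move (to 4).
  13: 13 XOR 12 = 1 < 13 — winning move (to 1).
That gives 3 winning moves.

3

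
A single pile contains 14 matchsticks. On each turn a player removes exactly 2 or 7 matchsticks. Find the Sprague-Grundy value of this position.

0

Build the Grundy sequence with g(k) = mex{g(k−s) : s ∈ {2, 7}, s ≤ k}:
k:     0  1  2  3  4  5  6  7  8  9 10 11 12 13 14
g(k):  0  0  1  1  0  0  1  1  2  0  0  1  1  0  0
So g(14) = 0.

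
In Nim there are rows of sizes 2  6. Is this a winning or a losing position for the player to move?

Winning position

In binary:
  010  (2)
  110  (6)
  ---
  100  (4)
The nim-sum is 4 ≠ 0, so this is an N-position: the player to move can win.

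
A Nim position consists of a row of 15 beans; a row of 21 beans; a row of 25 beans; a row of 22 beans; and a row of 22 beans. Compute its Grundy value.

3

Nim-sum: 15 ⊕ 21 ⊕ 25 ⊕ 22 ⊕ 22 = 3.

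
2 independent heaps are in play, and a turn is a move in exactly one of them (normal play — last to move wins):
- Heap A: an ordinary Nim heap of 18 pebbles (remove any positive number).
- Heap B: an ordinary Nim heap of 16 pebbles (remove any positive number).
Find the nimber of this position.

Heap A is a plain Nim heap of size 18, so its Grundy value is 18.
Heap B is a plain Nim heap of size 16, so its Grundy value is 16.
The value of a disjunctive sum is the nim-sum of the parts.
Combined value = 18 ⊕ 16 = 2.

2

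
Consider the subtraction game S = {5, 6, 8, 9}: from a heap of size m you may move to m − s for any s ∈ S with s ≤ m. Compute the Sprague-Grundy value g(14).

Compute g(0), g(1), … for moves {5, 6, 8, 9}:
g(0) = mex{} = 0
g(1) = mex{} = 0
g(2) = mex{} = 0
g(3) = mex{} = 0
g(4) = mex{} = 0
g(5) = mex{0} = 1
g(6) = mex{0} = 1
g(7) = mex{0} = 1
g(8) = mex{0} = 1
g(9) = mex{0} = 1
g(10) = mex{0,1} = 2
g(11) = mex{0,1} = 2
g(12) = mex{0,1} = 2
g(13) = mex{0,1} = 2
g(14) = mex{1} = 0
So g(14) = 0.

0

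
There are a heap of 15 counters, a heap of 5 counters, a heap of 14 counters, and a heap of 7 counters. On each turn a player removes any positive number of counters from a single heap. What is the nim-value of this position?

3

In binary:
  1111  (15)
  0101  (5)
  1110  (14)
  0111  (7)
  ----
  0011  (3)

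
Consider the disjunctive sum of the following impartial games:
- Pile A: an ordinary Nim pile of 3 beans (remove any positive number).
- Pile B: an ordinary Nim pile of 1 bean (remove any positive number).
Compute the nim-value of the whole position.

Pile A is a plain Nim pile of size 3, so its Grundy value is 3.
Pile B is a plain Nim pile of size 1, so its Grundy value is 1.
The value of a disjunctive sum is the nim-sum of the parts.
Combined value = 3 XOR 1 = 2.

2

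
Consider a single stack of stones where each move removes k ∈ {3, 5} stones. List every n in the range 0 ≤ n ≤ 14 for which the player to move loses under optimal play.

0, 1, 2, 8, 9, 10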